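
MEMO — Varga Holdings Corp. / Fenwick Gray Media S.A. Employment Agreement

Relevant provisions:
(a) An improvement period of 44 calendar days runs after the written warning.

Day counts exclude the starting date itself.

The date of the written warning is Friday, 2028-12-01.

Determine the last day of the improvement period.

The last day of the improvement period: 44 calendar days after 2028-12-01 is 2029-01-14.

2029-01-14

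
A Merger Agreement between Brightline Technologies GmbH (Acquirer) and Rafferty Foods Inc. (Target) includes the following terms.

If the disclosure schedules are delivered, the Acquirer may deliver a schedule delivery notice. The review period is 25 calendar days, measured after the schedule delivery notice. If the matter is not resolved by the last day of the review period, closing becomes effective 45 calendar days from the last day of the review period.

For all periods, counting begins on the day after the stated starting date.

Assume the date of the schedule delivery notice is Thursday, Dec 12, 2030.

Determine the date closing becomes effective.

The last day of the review period: Dec 12, 2030 + 25 days = Jan 6, 2031.
The date closing becomes effective: Jan 6, 2031 + 45 days = Feb 20, 2031.

Feb 20, 2031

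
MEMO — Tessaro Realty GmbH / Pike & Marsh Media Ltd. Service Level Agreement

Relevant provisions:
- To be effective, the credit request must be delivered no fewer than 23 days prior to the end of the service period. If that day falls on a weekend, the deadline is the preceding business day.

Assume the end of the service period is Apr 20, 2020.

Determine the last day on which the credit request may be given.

Counting back 23 calendar days from Apr 20, 2020 gives Mar 28, 2020. That is a Saturday, so the deadline moves back to Friday, Mar 27, 2020.

Mar 27, 2020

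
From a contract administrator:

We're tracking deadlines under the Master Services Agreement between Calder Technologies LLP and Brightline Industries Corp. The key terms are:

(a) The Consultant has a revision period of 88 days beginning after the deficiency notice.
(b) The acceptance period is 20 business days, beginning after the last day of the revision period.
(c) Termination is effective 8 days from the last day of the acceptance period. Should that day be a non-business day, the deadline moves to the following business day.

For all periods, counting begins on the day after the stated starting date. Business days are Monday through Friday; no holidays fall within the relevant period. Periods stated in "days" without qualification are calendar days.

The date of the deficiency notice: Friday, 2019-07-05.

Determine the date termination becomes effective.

The last day of the revision period: 2019-07-05 + 88 days = 2019-10-01.
The last day of the acceptance period: 20 business days after Tuesday, 2019-10-01, skipping weekends — Oct 2, Oct 3, Oct 4, Oct 7, …, Oct 25, Oct 28, Oct 29 — lands on Tuesday, 2019-10-29.
The date termination becomes effective: 8 calendar days after 2019-10-29 is 2019-11-06. 2019-11-06 is a Wednesday, so no roll-forward applies.

2019-11-06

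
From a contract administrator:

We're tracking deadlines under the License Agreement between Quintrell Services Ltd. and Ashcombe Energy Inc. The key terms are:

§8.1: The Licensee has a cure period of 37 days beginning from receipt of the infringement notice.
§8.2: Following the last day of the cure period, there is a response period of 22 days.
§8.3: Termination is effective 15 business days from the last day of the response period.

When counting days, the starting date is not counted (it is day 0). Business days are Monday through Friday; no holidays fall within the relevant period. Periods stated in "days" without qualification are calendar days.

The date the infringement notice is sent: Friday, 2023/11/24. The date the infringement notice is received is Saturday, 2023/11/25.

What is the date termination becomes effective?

2024/02/13

The last day of the cure period: 2023/11/25 + 37 days = 2024/01/01.
The last day of the response period: 2024/01/01 + 22 days = 2024/01/23.
The date termination becomes effective: counting 15 business days from Tuesday, 2024/01/23 (Jan 24, Jan 25, Jan 26, Jan 29, …, Feb 9, Feb 12, Feb 13, skipping weekends) reaches Tuesday, 2024/02/13.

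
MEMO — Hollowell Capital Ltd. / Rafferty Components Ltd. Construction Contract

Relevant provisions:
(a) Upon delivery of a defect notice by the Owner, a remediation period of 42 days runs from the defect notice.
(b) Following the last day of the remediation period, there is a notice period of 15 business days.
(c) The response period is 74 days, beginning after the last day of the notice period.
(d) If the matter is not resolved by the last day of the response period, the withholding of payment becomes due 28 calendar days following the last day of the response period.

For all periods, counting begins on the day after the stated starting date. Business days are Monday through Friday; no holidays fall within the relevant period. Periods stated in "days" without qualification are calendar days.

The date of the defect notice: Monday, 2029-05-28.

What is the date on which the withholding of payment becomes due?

2029-11-09

Adding 42 calendar days to 2029-05-28 gives 2029-07-09, which is the last day of the remediation period.
From Monday, 2029-07-09, 15 business days (Jul 10, Jul 11, Jul 12, Jul 13, …, Jul 26, Jul 27, Jul 30, skipping weekends) brings us to Monday, 2029-07-30, which is the last day of the notice period.
The last day of the response period: 2029-07-30 + 74 days = 2029-10-12.
Adding 28 calendar days to 2029-10-12 gives 2029-11-09, which is the date on which the withholding of payment becomes due.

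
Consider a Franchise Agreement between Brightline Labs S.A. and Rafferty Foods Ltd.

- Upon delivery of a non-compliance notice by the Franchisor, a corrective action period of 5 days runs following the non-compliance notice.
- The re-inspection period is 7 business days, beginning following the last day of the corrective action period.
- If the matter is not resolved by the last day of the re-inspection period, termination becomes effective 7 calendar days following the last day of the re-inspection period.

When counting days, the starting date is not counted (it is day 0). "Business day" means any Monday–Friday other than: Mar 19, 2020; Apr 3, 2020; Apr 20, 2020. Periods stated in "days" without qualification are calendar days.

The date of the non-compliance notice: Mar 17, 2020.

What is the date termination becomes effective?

Apr 7, 2020

Adding 5 calendar days to Mar 17, 2020 gives Mar 22, 2020, which is the last day of the corrective action period.
From Sunday, Mar 22, 2020, 7 business days (Mar 23, Mar 24, Mar 25, Mar 26, Mar 27, Mar 30, Mar 31, skipping weekends) brings us to Tuesday, Mar 31, 2020, which is the last day of the re-inspection period.
The date termination becomes effective: Mar 31, 2020 + 7 days = Apr 7, 2020.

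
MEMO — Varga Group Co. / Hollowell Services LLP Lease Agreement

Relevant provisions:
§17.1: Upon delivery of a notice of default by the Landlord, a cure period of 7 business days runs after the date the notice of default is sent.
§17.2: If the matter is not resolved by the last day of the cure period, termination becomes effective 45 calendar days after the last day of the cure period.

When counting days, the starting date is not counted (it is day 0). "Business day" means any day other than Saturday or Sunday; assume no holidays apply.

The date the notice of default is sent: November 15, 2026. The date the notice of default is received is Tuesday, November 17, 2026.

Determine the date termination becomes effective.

January 8, 2027

From Sunday, November 15, 2026, 7 business days (Nov 16, Nov 17, Nov 18, Nov 19, Nov 20, Nov 23, Nov 24, skipping weekends) brings us to Tuesday, November 24, 2026, which is the last day of the cure period.
Adding 45 calendar days to November 24, 2026 gives January 8, 2027, which is the date termination becomes effective.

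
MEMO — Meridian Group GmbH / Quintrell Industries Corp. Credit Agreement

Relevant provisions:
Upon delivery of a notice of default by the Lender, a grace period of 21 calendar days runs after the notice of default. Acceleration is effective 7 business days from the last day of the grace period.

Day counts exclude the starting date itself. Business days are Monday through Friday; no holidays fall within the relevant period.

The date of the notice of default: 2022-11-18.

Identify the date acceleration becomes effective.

Adding 21 calendar days to 2022-11-18 gives 2022-12-09, which is the last day of the grace period.
From Friday, 2022-12-09, 7 business days (Dec 12, Dec 13, Dec 14, Dec 15, Dec 16, Dec 19, Dec 20, skipping weekends) brings us to Tuesday, 2022-12-20, which is the date acceleration becomes effective.

2022-12-20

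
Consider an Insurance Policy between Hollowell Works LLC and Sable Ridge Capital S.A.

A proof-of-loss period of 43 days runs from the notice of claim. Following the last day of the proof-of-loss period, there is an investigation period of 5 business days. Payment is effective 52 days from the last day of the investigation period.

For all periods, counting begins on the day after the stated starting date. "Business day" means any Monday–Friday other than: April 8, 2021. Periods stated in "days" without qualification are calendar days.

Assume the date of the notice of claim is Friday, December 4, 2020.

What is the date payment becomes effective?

March 15, 2021

The last day of the proof-of-loss period: December 4, 2020 + 43 days = January 16, 2021.
From Saturday, January 16, 2021, 5 business days (Jan 18, Jan 19, Jan 20, Jan 21, Jan 22, skipping weekends) brings us to Friday, January 22, 2021, which is the last day of the investigation period.
Adding 52 calendar days to January 22, 2021 gives March 15, 2021, which is the date payment becomes effective.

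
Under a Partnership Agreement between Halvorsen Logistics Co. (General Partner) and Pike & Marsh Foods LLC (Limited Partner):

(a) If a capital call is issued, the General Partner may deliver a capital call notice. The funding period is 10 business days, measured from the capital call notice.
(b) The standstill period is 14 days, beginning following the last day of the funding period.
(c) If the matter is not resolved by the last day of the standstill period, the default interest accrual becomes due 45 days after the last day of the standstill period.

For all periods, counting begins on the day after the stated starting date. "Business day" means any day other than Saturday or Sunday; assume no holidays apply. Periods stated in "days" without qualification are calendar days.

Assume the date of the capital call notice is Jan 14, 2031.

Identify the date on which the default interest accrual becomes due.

Mar 28, 2031

The last day of the funding period: counting 10 business days from Tuesday, Jan 14, 2031 (Jan 15, Jan 16, Jan 17, Jan 20, Jan 21, Jan 22, Jan 23, Jan 24, Jan 27, Jan 28, skipping weekends) reaches Tuesday, Jan 28, 2031.
The last day of the standstill period: Jan 28, 2031 + 14 days = Feb 11, 2031.
The date on which the default interest accrual becomes due: Feb 11, 2031 + 45 days = Mar 28, 2031.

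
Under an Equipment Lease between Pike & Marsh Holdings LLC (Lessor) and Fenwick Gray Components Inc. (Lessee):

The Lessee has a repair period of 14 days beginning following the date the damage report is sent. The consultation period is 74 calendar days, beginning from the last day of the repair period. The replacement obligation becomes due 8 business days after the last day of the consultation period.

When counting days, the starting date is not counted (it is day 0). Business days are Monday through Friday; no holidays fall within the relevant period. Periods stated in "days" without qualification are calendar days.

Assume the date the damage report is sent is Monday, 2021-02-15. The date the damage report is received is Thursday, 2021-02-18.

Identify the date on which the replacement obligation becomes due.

The last day of the repair period: 14 calendar days after 2021-02-15 is 2021-03-01.
The last day of the consultation period: 2021-03-01 + 74 days = 2021-05-14.
From Friday, 2021-05-14, 8 business days (May 17, May 18, May 19, May 20, May 21, May 24, May 25, May 26, skipping weekends) brings us to Wednesday, 2021-05-26, which is the date on which the replacement obligation becomes due.

2021-05-26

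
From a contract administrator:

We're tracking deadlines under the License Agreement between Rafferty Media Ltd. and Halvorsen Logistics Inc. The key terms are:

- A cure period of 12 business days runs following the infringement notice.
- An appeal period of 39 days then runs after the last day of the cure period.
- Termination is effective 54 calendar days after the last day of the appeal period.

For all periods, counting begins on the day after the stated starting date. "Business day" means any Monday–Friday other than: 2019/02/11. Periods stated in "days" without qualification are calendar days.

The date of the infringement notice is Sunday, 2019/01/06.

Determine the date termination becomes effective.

2019/04/25

The last day of the cure period: counting 12 business days from Sunday, 2019/01/06 (Jan 7, Jan 8, Jan 9, Jan 10, …, Jan 18, Jan 21, Jan 22, skipping weekends) reaches Tuesday, 2019/01/22.
The last day of the appeal period: 39 calendar days after 2019/01/22 is 2019/03/02.
Adding 54 calendar days to 2019/03/02 gives 2019/04/25, which is the date termination becomes effective.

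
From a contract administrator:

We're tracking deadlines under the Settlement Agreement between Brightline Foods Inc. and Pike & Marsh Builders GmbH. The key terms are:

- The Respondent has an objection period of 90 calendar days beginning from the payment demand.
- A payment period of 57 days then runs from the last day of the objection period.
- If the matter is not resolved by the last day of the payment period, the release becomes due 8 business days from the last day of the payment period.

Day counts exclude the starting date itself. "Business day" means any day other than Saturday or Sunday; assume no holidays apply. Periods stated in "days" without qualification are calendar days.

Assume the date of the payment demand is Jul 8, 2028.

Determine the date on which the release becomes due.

Adding 90 calendar days to Jul 8, 2028 gives Oct 6, 2028, which is the last day of the objection period.
The last day of the payment period: 57 calendar days after Oct 6, 2028 is Dec 2, 2028.
From Saturday, Dec 2, 2028, 8 business days (Dec 4, Dec 5, Dec 6, Dec 7, Dec 8, Dec 11, Dec 12, Dec 13, skipping weekends) brings us to Wednesday, Dec 13, 2028, which is the date on which the release becomes due.

Dec 13, 2028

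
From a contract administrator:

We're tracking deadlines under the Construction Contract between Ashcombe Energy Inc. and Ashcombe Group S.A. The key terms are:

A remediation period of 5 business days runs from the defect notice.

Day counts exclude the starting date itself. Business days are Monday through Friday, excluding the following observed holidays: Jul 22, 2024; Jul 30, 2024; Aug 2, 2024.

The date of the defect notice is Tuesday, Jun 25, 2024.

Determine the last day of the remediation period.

From Tuesday, Jun 25, 2024, 5 business days (Jun 26, Jun 27, Jun 28, Jul 1, Jul 2, skipping weekends) brings us to Tuesday, Jul 2, 2024, which is the last day of the remediation period.

Jul 2, 2024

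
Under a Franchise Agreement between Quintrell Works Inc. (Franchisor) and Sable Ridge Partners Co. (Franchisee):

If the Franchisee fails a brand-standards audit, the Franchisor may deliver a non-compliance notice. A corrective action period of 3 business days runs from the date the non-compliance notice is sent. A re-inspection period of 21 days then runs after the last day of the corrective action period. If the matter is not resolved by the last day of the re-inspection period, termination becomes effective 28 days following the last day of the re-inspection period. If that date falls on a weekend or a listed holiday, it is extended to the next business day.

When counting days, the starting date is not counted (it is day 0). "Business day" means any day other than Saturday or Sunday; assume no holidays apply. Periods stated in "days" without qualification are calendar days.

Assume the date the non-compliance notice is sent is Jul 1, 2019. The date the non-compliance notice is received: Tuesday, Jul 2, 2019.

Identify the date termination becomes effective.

Aug 22, 2019

From Monday, Jul 1, 2019, 3 business days (Jul 2, Jul 3, Jul 4, skipping weekends) brings us to Thursday, Jul 4, 2019, which is the last day of the corrective action period.
The last day of the re-inspection period: 21 calendar days after Jul 4, 2019 is Jul 25, 2019.
Adding 28 calendar days to Jul 25, 2019 gives Aug 22, 2019, which is the date termination becomes effective. Aug 22, 2019 is a Thursday, so no roll-forward applies.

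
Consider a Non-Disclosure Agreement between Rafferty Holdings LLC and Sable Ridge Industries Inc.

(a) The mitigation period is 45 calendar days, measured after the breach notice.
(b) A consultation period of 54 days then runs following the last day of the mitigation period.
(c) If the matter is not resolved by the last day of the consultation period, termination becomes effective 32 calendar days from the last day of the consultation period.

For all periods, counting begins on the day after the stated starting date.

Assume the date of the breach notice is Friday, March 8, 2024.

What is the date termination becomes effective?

July 17, 2024

The last day of the mitigation period: 45 calendar days after March 8, 2024 is April 22, 2024.
Adding 54 calendar days to April 22, 2024 gives June 15, 2024, which is the last day of the consultation period.
The date termination becomes effective: 32 calendar days after June 15, 2024 is July 17, 2024.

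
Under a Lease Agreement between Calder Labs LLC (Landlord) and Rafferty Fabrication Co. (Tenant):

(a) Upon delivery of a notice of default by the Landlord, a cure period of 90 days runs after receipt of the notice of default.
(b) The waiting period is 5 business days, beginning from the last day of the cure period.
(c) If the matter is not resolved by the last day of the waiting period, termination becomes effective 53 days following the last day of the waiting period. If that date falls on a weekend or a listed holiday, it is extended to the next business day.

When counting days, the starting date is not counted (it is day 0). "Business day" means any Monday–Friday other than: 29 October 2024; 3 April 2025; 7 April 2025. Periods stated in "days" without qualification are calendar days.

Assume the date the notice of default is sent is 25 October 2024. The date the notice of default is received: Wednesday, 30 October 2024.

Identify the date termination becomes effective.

31 March 2025

The last day of the cure period: 90 calendar days after 30 October 2024 is 28 January 2025.
The last day of the waiting period: counting 5 business days from Tuesday, 28 January 2025 (Jan 29, Jan 30, Jan 31, Feb 3, Feb 4, skipping weekends) reaches Tuesday, 4 February 2025.
The date termination becomes effective: 4 February 2025 + 53 days = 29 March 2025. That falls on a Saturday, so it rolls to the next business day, Monday, 31 March 2025.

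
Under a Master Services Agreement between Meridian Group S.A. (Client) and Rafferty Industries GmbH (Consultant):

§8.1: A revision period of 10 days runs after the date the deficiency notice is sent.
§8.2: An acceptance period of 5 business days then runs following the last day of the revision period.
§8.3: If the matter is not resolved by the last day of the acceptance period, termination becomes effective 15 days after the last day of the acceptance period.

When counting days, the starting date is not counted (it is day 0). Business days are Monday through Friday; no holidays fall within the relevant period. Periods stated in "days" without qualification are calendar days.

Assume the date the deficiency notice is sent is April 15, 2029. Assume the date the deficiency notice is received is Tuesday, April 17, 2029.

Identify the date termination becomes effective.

The last day of the revision period: 10 calendar days after April 15, 2029 is April 25, 2029.
The last day of the acceptance period: counting 5 business days from Wednesday, April 25, 2029 (Apr 26, Apr 27, Apr 30, May 1, May 2, skipping weekends) reaches Wednesday, May 2, 2029.
The date termination becomes effective: May 2, 2029 + 15 days = May 17, 2029.

May 17, 2029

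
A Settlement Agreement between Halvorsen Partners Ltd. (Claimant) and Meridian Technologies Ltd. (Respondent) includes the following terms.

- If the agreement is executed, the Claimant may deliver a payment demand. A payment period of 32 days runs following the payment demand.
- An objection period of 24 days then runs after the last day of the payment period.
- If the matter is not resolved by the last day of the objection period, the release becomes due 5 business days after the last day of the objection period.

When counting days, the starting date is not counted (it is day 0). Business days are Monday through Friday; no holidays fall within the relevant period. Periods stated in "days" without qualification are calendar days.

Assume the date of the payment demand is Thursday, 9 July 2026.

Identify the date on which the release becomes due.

10 September 2026

Adding 32 calendar days to 9 July 2026 gives 10 August 2026, which is the last day of the payment period.
The last day of the objection period: 24 calendar days after 10 August 2026 is 3 September 2026.
The date on which the release becomes due: counting 5 business days from Thursday, 3 September 2026 (Sep 4, Sep 7, Sep 8, Sep 9, Sep 10, skipping weekends) reaches Thursday, 10 September 2026.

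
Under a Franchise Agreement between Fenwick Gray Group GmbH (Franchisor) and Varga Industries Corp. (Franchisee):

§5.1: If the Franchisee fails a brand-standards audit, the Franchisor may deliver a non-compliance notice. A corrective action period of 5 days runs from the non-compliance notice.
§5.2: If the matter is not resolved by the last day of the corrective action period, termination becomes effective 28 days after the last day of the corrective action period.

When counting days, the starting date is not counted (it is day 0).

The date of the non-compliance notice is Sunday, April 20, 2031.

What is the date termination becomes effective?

The last day of the corrective action period: April 20, 2031 + 5 days = April 25, 2031.
The date termination becomes effective: April 25, 2031 + 28 days = May 23, 2031.

May 23, 2031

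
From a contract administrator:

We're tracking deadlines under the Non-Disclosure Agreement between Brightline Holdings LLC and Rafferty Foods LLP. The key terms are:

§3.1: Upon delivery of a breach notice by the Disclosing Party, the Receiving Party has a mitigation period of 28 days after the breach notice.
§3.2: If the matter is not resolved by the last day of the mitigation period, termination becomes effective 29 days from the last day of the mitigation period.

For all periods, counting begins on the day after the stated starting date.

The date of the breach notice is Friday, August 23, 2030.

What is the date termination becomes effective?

The last day of the mitigation period: August 23, 2030 + 28 days = September 20, 2030.
Adding 29 calendar days to September 20, 2030 gives October 19, 2030, which is the date termination becomes effective.

October 19, 2030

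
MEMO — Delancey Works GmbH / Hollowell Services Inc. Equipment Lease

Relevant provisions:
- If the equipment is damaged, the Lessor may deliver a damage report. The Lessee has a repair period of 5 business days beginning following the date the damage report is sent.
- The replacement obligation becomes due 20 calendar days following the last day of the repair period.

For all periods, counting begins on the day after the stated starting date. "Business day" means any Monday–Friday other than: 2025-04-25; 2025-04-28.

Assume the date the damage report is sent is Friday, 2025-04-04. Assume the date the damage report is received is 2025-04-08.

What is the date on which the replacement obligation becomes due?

The last day of the repair period: counting 5 business days from Friday, 2025-04-04 (Apr 7, Apr 8, Apr 9, Apr 10, Apr 11, skipping weekends) reaches Friday, 2025-04-11.
The date on which the replacement obligation becomes due: 2025-04-11 + 20 days = 2025-05-01.

2025-05-01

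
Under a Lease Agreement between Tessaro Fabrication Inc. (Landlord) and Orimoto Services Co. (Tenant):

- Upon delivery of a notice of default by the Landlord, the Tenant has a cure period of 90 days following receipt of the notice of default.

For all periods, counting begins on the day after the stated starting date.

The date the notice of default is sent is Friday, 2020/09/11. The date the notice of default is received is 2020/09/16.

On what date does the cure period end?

The last day of the cure period: 2020/09/16 + 90 days = 2020/12/15.

2020/12/15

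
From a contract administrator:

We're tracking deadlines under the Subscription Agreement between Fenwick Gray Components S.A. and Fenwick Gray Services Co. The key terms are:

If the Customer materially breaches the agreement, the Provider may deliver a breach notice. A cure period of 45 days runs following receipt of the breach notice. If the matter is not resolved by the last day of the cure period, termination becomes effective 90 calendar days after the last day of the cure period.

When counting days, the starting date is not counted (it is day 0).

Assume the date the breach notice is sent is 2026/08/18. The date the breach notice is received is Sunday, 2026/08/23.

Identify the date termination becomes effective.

2027/01/05

The last day of the cure period: 2026/08/23 + 45 days = 2026/10/07.
The date termination becomes effective: 2026/10/07 + 90 days = 2027/01/05.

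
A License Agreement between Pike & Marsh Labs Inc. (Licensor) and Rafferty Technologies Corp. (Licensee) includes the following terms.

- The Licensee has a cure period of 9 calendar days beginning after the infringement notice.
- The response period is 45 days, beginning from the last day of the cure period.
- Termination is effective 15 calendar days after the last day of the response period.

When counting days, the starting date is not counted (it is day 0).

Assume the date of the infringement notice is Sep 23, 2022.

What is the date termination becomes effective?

Dec 1, 2022

Adding 9 calendar days to Sep 23, 2022 gives Oct 2, 2022, which is the last day of the cure period.
The last day of the response period: Oct 2, 2022 + 45 days = Nov 16, 2022.
The date termination becomes effective: Nov 16, 2022 + 15 days = Dec 1, 2022.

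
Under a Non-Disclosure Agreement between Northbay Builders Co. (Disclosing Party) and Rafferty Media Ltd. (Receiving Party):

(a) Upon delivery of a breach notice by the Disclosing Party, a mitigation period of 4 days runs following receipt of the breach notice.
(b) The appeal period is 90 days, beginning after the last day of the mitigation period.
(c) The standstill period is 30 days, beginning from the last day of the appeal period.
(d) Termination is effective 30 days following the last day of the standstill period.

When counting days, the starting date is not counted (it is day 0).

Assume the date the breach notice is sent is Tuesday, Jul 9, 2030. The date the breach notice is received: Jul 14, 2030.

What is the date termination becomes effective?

Dec 15, 2030

Adding 4 calendar days to Jul 14, 2030 gives Jul 18, 2030, which is the last day of the mitigation period.
The last day of the appeal period: 90 calendar days after Jul 18, 2030 is Oct 16, 2030.
The last day of the standstill period: 30 calendar days after Oct 16, 2030 is Nov 15, 2030.
The date termination becomes effective: 30 calendar days after Nov 15, 2030 is Dec 15, 2030.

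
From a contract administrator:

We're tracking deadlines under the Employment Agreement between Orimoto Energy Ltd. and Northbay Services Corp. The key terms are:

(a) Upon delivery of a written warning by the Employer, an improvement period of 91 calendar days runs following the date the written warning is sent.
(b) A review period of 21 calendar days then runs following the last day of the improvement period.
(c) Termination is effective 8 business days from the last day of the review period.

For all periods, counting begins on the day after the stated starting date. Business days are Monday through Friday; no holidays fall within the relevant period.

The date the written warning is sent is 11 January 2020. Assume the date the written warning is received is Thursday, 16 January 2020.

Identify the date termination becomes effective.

The last day of the improvement period: 91 calendar days after 11 January 2020 is 11 April 2020.
The last day of the review period: 21 calendar days after 11 April 2020 is 2 May 2020.
From Saturday, 2 May 2020, 8 business days (May 4, May 5, May 6, May 7, May 8, May 11, May 12, May 13, skipping weekends) brings us to Wednesday, 13 May 2020, which is the date termination becomes effective.

13 May 2020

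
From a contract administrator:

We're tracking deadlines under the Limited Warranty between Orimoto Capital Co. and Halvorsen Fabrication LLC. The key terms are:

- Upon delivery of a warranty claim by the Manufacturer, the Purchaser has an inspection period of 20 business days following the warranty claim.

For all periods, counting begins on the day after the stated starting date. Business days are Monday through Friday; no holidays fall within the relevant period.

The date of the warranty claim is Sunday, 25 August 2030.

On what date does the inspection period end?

The last day of the inspection period: 20 business days after Sunday, 25 August 2030, skipping weekends — Aug 26, Aug 27, Aug 28, Aug 29, …, Sep 18, Sep 19, Sep 20 — lands on Friday, 20 September 2030.

20 September 2030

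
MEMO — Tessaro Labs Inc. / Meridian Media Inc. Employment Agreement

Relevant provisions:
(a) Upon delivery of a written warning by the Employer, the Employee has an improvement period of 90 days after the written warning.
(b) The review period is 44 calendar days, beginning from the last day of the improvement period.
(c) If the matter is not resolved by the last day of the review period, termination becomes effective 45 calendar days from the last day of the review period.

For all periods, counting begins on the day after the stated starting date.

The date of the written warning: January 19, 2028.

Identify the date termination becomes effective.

July 16, 2028

The last day of the improvement period: January 19, 2028 + 90 days = April 18, 2028.
The last day of the review period: 44 calendar days after April 18, 2028 is June 1, 2028.
Adding 45 calendar days to June 1, 2028 gives July 16, 2028, which is the date termination becomes effective.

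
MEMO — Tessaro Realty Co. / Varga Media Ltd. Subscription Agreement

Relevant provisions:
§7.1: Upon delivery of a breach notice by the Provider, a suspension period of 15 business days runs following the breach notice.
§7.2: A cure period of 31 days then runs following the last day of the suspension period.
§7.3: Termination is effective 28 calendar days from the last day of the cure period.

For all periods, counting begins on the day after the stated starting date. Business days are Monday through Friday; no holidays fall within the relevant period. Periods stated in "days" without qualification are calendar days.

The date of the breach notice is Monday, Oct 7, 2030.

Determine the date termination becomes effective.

The last day of the suspension period: 15 business days after Monday, Oct 7, 2030, skipping weekends — Oct 8, Oct 9, Oct 10, Oct 11, …, Oct 24, Oct 25, Oct 28 — lands on Monday, Oct 28, 2030.
The last day of the cure period: 31 calendar days after Oct 28, 2030 is Nov 28, 2030.
The date termination becomes effective: 28 calendar days after Nov 28, 2030 is Dec 26, 2030.

Dec 26, 2030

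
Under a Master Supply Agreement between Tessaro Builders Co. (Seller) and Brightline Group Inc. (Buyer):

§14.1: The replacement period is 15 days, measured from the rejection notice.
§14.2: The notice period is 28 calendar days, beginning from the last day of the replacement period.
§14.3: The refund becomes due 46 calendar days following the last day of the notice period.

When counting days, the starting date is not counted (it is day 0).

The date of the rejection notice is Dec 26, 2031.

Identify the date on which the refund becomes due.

Mar 24, 2032

The last day of the replacement period: Dec 26, 2031 + 15 days = Jan 10, 2032.
The last day of the notice period: Jan 10, 2032 + 28 days = Feb 7, 2032.
The date on which the refund becomes due: 46 calendar days after Feb 7, 2032 is Mar 24, 2032.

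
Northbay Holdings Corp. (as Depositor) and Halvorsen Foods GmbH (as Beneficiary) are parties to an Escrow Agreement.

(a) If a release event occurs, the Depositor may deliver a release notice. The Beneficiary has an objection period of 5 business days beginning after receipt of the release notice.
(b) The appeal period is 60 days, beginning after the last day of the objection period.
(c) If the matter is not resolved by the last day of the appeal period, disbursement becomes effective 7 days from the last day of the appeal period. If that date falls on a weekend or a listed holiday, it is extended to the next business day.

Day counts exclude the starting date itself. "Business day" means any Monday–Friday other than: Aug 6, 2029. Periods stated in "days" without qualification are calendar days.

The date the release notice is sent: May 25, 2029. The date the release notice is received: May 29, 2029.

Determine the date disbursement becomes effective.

Aug 13, 2029

The last day of the objection period: counting 5 business days from Tuesday, May 29, 2029 (May 30, May 31, Jun 1, Jun 4, Jun 5, skipping weekends) reaches Tuesday, Jun 5, 2029.
Adding 60 calendar days to Jun 5, 2029 gives Aug 4, 2029, which is the last day of the appeal period.
The date disbursement becomes effective: 7 calendar days after Aug 4, 2029 is Aug 11, 2029. That falls on a Saturday, so it rolls to the next business day, Monday, Aug 13, 2029.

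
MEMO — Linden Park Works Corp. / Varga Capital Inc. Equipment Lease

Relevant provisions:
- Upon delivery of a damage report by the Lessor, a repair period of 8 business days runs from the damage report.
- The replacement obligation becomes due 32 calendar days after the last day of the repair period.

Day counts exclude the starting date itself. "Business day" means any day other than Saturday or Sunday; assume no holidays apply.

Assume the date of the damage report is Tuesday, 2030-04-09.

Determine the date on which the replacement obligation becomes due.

2030-05-21

The last day of the repair period: counting 8 business days from Tuesday, 2030-04-09 (Apr 10, Apr 11, Apr 12, Apr 15, Apr 16, Apr 17, Apr 18, Apr 19, skipping weekends) reaches Friday, 2030-04-19.
The date on which the replacement obligation becomes due: 32 calendar days after 2030-04-19 is 2030-05-21.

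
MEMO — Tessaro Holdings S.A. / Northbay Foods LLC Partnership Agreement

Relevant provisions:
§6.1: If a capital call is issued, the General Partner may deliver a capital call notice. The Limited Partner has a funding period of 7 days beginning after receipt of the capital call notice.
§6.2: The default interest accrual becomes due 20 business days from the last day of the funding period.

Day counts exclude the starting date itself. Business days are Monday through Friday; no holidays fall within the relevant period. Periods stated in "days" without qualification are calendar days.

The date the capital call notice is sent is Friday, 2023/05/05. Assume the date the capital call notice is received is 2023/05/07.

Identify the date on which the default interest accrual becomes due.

2023/06/09

The last day of the funding period: 7 calendar days after 2023/05/07 is 2023/05/14.
The date on which the default interest accrual becomes due: 20 business days after Sunday, 2023/05/14, skipping weekends — May 15, May 16, May 17, May 18, …, Jun 7, Jun 8, Jun 9 — lands on Friday, 2023/06/09.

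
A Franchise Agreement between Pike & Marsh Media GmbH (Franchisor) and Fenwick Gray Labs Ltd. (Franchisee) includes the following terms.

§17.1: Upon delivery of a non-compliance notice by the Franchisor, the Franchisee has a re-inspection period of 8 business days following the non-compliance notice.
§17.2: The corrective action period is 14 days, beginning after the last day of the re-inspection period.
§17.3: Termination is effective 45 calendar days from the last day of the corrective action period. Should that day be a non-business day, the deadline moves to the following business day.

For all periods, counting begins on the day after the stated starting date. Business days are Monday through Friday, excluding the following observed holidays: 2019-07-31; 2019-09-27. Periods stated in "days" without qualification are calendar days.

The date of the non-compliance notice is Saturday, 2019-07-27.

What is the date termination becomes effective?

2019-10-07

The last day of the re-inspection period: counting 8 business days from Saturday, 2019-07-27 (Jul 29, Jul 30, Aug 1, Aug 2, Aug 5, Aug 6, Aug 7, Aug 8, skipping weekends and the listed holiday on Jul 31) reaches Thursday, 2019-08-08.
The last day of the corrective action period: 14 calendar days after 2019-08-08 is 2019-08-22.
The date termination becomes effective: 45 calendar days after 2019-08-22 is 2019-10-06. That falls on a Sunday, so it rolls to the next business day, Monday, 2019-10-07.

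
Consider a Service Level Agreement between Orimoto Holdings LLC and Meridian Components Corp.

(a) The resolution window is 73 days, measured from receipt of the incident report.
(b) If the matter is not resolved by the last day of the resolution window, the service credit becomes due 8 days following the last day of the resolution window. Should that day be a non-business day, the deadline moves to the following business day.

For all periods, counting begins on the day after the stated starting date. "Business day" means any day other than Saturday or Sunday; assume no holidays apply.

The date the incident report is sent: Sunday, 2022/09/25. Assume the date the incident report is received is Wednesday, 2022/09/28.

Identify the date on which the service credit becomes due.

2022/12/19

The last day of the resolution window: 2022/09/28 + 73 days = 2022/12/10.
The date on which the service credit becomes due: 2022/12/10 + 8 days = 2022/12/18. That falls on a Sunday, so it rolls to the next business day, Monday, 2022/12/19.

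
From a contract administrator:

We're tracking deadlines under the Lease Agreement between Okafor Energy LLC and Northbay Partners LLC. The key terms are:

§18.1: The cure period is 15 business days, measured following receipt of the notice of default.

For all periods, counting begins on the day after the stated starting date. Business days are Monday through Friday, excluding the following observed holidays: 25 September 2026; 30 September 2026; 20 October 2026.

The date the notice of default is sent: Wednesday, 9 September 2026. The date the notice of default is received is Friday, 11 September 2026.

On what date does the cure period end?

6 October 2026

The last day of the cure period: 15 business days after Friday, 11 September 2026, skipping weekends and the listed holidays on Sep 25, Sep 30 — Sep 14, Sep 15, Sep 16, Sep 17, …, Oct 2, Oct 5, Oct 6 — lands on Tuesday, 6 October 2026.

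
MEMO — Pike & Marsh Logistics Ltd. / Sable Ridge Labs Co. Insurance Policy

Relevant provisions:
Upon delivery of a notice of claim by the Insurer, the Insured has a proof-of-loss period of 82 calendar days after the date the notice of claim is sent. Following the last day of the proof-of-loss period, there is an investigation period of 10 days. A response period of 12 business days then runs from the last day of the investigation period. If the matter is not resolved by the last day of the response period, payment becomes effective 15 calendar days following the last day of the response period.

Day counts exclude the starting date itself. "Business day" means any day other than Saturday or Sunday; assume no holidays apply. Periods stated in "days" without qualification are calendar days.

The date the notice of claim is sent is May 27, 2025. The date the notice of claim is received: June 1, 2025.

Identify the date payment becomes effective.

The last day of the proof-of-loss period: May 27, 2025 + 82 days = August 17, 2025.
The last day of the investigation period: 10 calendar days after August 17, 2025 is August 27, 2025.
The last day of the response period: counting 12 business days from Wednesday, August 27, 2025 (Aug 28, Aug 29, Sep 1, Sep 2, …, Sep 10, Sep 11, Sep 12, skipping weekends) reaches Friday, September 12, 2025.
The date payment becomes effective: 15 calendar days after September 12, 2025 is September 27, 2025.

September 27, 2025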